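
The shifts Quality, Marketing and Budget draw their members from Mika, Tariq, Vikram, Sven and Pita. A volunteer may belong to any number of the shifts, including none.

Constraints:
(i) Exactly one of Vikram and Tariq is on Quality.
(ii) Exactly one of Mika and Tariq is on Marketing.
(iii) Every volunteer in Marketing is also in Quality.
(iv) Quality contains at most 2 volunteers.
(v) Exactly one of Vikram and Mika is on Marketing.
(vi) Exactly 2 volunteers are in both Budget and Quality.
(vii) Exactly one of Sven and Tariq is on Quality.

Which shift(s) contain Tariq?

Tariq: Budget, Quality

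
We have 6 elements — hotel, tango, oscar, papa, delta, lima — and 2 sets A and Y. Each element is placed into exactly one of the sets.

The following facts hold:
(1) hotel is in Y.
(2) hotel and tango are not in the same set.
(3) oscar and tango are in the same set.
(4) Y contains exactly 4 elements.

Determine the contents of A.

A = {oscar, tango}

From (1): hotel ∈ Y.
(2): tango ∉ Y.
(3): oscar matches tango: oscar ∉ Y.
(4): only 4 candidates remain for Y, so all are in.
Only one set left: tango ∈ A.
Only one set left: oscar ∈ A.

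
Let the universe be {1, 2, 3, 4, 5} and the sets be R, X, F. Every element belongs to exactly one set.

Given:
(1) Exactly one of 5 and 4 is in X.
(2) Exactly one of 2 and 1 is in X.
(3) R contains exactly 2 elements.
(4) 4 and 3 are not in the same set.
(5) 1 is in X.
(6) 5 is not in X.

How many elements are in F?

1

From (5): 1 ∈ X.
From (6): 5 ∉ X.
(1) (exactly one): 4 ∈ X.
(2) (exactly one): 2 ∉ X.
(4): 3 ∉ X.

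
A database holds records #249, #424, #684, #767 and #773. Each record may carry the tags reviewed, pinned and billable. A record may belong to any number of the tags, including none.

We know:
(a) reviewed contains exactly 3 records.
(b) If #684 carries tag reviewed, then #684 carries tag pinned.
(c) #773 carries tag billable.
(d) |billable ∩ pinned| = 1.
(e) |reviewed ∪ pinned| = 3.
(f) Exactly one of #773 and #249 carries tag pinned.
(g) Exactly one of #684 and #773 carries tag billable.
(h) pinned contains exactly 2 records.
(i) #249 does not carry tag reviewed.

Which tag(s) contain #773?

#773: billable, pinned, reviewed

From (c): #773 ∈ billable.
From (i): #249 ∉ reviewed.
(g) (exactly one): #684 ∉ billable.
Suppose #773 ∉ reviewed: no assignment then satisfies all the clues, so #773 ∈ reviewed.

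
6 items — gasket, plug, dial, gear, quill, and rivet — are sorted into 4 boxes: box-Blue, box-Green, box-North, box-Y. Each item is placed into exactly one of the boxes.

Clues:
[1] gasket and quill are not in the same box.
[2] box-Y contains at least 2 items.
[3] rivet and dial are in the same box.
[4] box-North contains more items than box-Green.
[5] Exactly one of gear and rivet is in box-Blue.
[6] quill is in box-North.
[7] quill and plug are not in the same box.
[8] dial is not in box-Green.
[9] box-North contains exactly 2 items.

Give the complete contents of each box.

box-Blue = {dial, rivet}; box-Green = {}; box-North = {gear, quill}; box-Y = {gasket, plug}

From (6): quill ∈ box-North.
From (8): dial ∉ box-Green.
(1): gasket ∉ box-North.
(3): rivet matches dial: rivet ∉ box-Green.
(7): plug ∉ box-North.
Suppose gasket ∈ box-Blue: no assignment then satisfies all the clues, so gasket ∉ box-Blue.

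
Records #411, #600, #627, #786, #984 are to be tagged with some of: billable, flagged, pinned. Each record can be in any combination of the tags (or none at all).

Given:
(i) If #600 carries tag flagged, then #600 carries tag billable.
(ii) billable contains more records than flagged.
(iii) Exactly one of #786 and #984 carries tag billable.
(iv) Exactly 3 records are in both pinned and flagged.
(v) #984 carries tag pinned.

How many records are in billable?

4

From (v): #984 ∈ pinned.
Suppose #411 ∉ billable: no assignment then satisfies all the clues, so #411 ∈ billable.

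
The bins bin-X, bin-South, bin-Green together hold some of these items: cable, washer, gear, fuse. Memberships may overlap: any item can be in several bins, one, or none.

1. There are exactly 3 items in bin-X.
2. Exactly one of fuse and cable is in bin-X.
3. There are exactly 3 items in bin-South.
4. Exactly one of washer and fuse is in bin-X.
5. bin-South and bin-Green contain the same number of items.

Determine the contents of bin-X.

bin-X = {cable, gear, washer}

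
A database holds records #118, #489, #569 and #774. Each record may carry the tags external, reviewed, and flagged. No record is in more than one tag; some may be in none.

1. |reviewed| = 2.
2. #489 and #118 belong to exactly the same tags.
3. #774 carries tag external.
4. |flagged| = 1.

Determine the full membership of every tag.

external = {#774}; reviewed = {#118, #489}; flagged = {#569}

From (3): #774 ∈ external.
Suppose #118 ∈ external: no assignment then satisfies all the clues, so #118 ∉ external.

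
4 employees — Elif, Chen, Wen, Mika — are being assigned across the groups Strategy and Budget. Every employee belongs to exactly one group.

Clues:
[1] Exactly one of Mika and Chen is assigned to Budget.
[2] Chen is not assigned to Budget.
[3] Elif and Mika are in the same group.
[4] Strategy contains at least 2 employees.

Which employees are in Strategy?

Strategy = {Chen, Wen}

From (2): Chen ∉ Budget.
(1) (exactly one): Mika ∈ Budget.
(3): Elif matches Mika: Elif ∉ Strategy.
(3): Elif matches Mika: Elif ∈ Budget.
(4): only 2 candidates remain for Strategy, so all are in.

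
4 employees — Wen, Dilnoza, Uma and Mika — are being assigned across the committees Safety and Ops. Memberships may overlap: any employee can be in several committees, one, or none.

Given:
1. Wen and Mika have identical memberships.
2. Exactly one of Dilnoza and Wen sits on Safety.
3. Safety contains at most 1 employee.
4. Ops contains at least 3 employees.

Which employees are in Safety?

Safety = {Dilnoza}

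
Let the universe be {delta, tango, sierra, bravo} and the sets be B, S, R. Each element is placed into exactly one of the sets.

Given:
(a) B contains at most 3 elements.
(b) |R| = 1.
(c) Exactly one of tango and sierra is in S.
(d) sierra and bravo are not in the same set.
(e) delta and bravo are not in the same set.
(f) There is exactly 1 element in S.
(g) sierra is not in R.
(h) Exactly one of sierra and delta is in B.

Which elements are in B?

B = {delta, tango}

From (g): sierra ∉ R.
Suppose delta ∉ B: no assignment then satisfies all the clues, so delta ∈ B.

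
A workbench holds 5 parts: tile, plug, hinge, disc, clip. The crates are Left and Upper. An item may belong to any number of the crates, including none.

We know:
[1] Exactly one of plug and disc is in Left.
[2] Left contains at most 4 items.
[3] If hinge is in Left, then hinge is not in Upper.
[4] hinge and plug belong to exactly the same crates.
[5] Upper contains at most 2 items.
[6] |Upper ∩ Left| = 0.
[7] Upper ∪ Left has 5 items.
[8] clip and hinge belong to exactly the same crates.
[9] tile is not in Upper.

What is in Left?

Left = {clip, hinge, plug, tile}

From (9): tile ∉ Upper.
Suppose tile ∉ Left: no assignment then satisfies all the clues, so tile ∈ Left.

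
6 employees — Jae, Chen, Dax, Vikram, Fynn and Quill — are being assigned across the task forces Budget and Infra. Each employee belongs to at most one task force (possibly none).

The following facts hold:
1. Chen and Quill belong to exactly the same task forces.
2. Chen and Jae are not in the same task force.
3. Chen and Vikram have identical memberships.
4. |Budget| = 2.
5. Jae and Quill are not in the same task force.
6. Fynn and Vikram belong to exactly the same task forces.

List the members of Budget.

Budget = {Dax, Jae}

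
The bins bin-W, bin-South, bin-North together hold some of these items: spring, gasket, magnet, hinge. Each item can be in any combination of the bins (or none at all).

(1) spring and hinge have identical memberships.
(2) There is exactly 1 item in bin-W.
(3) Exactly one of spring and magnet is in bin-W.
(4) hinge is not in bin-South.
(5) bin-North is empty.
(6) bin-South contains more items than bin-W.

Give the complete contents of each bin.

bin-W = {magnet}; bin-South = {gasket, magnet}; bin-North = {}

From (4): hinge ∉ bin-South.
(1): spring matches hinge: spring ∉ bin-South.
(5): bin-North already has 0, so the rest are out.
Suppose spring ∈ bin-W: no assignment then satisfies all the clues, so spring ∉ bin-W.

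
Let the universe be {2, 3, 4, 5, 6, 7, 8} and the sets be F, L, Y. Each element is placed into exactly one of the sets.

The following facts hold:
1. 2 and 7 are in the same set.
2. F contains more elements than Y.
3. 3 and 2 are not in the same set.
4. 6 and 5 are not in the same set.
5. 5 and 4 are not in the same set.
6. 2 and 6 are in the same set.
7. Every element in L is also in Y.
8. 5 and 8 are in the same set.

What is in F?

F = {2, 4, 6, 7}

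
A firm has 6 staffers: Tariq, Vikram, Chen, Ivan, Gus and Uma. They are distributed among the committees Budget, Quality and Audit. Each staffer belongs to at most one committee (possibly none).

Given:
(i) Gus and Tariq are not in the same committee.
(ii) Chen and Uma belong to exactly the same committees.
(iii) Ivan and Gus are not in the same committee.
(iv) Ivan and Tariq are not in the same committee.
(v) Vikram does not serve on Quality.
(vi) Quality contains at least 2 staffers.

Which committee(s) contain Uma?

Uma: Quality

From (v): Vikram ∉ Quality.
Suppose Uma ∈ Budget: no assignment then satisfies all the clues, so Uma ∉ Budget.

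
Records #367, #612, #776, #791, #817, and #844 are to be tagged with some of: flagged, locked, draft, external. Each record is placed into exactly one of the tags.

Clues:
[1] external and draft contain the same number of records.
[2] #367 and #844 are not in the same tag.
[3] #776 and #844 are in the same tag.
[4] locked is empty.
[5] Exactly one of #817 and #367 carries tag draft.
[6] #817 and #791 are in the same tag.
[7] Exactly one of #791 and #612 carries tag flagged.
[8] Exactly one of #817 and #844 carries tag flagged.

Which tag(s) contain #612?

#612: draft

(4): locked already has 0, so the rest are out.
Suppose #612 ∈ flagged: no assignment then satisfies all the clues, so #612 ∉ flagged.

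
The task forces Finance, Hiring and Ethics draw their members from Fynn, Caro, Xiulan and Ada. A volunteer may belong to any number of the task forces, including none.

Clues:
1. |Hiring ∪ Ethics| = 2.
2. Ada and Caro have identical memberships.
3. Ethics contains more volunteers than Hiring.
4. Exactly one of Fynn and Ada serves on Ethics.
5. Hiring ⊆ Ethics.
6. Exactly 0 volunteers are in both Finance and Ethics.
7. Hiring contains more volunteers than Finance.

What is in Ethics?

Ethics = {Fynn, Xiulan}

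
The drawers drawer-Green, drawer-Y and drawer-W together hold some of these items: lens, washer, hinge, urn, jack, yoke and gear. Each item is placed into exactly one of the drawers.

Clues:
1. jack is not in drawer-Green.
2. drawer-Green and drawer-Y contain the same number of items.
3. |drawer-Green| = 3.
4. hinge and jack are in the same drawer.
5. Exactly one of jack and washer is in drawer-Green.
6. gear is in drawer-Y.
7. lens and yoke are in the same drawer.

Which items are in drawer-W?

drawer-W = {urn}

From (1): jack ∉ drawer-Green.
From (6): gear ∈ drawer-Y.
(4): hinge matches jack: hinge ∉ drawer-Green.
(5) (exactly one): washer ∈ drawer-Green.
Suppose lens ∈ drawer-W: no assignment then satisfies all the clues, so lens ∉ drawer-W.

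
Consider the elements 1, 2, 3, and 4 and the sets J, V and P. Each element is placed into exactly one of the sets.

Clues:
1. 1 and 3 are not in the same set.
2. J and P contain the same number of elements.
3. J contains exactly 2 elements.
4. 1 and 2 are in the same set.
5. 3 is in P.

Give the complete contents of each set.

J = {1, 2}; V = {}; P = {3, 4}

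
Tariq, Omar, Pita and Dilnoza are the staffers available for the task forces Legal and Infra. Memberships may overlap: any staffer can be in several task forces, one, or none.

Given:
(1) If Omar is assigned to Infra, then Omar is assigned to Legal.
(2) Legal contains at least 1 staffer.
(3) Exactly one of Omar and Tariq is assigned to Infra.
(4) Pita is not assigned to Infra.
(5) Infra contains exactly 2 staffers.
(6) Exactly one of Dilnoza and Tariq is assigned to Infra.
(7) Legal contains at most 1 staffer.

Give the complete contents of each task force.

Legal = {Omar}; Infra = {Dilnoza, Omar}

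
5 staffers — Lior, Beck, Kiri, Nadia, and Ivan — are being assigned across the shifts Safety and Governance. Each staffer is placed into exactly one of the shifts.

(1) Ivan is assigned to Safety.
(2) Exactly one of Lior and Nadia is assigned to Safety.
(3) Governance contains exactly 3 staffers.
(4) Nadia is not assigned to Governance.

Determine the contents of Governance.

Governance = {Beck, Kiri, Lior}

From (1): Ivan ∈ Safety.
From (4): Nadia ∉ Governance.
(3): only 3 candidates remain for Governance, so all are in.
Only one shift left: Nadia ∈ Safety.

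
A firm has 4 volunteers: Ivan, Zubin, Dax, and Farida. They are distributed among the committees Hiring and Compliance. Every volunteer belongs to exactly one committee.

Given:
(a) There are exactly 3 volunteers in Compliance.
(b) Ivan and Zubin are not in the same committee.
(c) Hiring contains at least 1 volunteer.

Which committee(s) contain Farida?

Farida: Compliance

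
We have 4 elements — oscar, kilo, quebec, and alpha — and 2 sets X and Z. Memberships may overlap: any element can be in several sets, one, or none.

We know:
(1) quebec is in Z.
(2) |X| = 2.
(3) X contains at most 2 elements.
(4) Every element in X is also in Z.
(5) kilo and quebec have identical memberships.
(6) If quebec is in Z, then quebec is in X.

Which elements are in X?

X = {kilo, quebec}

From (1): quebec ∈ Z.
(5): kilo matches quebec: kilo ∈ Z.
(6): quebec ∈ X.
(5): kilo matches quebec: kilo ∈ X.
(2): X already has 2, so the rest are out.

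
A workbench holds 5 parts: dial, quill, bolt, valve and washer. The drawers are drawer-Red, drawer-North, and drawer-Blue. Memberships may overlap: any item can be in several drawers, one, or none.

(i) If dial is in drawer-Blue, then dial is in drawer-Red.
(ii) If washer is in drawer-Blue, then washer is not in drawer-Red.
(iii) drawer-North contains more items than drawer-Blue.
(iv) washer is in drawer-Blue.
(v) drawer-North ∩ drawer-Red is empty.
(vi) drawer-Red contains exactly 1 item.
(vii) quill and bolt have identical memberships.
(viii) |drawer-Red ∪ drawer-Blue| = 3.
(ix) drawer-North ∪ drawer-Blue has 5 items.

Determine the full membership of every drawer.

drawer-Red = {dial}; drawer-North = {bolt, quill, valve, washer}; drawer-Blue = {dial, valve, washer}

From (iv): washer ∈ drawer-Blue.
(ii): washer ∉ drawer-Red.
Suppose dial ∉ drawer-Red: no assignment then satisfies all the clues, so dial ∈ drawer-Red.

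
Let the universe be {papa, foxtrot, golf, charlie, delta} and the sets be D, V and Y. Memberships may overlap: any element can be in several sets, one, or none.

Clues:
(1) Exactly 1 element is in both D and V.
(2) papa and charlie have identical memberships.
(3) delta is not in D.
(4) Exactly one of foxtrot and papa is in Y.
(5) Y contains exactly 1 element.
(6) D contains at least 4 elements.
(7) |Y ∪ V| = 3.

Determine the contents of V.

V = {delta, golf}

From (3): delta ∉ D.
(6): only 4 candidates remain for D, so all are in.
Suppose papa ∈ V: no assignment then satisfies all the clues, so papa ∉ V.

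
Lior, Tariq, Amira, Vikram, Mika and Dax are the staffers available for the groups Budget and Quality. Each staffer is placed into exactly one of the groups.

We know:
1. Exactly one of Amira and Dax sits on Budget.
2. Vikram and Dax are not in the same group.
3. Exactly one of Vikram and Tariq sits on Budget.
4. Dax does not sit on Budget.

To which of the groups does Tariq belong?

From (4): Dax ∉ Budget.
(1) (exactly one): Amira ∈ Budget.
Only one group left: Dax ∈ Quality.
(2): Vikram ∉ Quality.
Only one group left: Vikram ∈ Budget.
(3) (exactly one): Tariq ∉ Budget.
Only one group left: Tariq ∈ Quality.

Tariq: Quality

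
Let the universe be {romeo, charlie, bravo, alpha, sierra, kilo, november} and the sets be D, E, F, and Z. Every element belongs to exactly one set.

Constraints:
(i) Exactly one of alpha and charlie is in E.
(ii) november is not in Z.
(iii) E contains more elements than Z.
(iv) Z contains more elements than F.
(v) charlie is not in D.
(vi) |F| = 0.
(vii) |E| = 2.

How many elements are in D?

From (ii): november ∉ Z.
From (v): charlie ∉ D.
(vi): F already has 0, so the rest are out.

4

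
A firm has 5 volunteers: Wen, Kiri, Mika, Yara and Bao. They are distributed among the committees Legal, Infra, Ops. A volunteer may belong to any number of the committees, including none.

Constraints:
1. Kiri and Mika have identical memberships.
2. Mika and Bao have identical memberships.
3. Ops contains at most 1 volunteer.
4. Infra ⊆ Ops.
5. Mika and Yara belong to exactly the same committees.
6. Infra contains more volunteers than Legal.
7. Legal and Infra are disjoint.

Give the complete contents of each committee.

Legal = {}; Infra = {Wen}; Ops = {Wen}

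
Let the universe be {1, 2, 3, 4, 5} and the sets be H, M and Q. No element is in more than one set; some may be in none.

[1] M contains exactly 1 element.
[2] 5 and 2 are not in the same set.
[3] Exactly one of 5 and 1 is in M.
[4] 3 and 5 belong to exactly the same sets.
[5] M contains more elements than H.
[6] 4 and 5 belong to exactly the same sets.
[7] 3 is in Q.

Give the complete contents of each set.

H = {}; M = {1}; Q = {3, 4, 5}

From (7): 3 ∈ Q.
(4): 5 matches 3: 5 ∉ H.
(4): 5 matches 3: 5 ∉ M.
(4): 5 matches 3: 5 ∈ Q.
(6): 4 matches 5: 4 ∉ H.
(6): 4 matches 5: 4 ∉ M.
(6): 4 matches 5: 4 ∈ Q.
(2): 2 ∉ Q.
(3) (exactly one): 1 ∈ M.
(1): M already has 1, so the rest are out.
Suppose 2 ∈ H: no assignment then satisfies all the clues, so 2 ∉ H.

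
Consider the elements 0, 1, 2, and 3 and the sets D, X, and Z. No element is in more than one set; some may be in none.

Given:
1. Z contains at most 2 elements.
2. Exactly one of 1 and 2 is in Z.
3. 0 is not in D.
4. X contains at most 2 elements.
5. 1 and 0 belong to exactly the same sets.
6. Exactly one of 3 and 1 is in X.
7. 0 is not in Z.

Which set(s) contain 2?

From (3): 0 ∉ D.
From (7): 0 ∉ Z.
(5): 1 matches 0: 1 ∉ D.
(5): 1 matches 0: 1 ∉ Z.
(2) (exactly one): 2 ∈ Z.

2: Z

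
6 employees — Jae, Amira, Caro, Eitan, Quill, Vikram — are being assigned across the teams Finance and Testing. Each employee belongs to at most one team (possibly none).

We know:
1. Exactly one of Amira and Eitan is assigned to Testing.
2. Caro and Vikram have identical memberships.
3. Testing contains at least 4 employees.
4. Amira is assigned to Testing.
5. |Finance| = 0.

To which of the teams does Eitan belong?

Eitan: none

From (4): Amira ∈ Testing.
(1) (exactly one): Eitan ∉ Testing.
(5): Finance already has 0, so the rest are out.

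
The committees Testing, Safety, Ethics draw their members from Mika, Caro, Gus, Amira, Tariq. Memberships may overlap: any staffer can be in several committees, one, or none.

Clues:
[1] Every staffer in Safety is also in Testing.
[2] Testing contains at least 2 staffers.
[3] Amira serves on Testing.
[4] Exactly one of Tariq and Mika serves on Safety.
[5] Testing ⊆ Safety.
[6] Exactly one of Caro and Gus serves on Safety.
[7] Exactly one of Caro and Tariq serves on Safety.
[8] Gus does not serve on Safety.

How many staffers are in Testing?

From (3): Amira ∈ Testing.
From (8): Gus ∉ Safety.
(5) contrapositive: Gus ∉ Testing.
(5) with Amira ∈ Testing: Amira ∈ Safety.
(6) (exactly one): Caro ∈ Safety.
(7) (exactly one): Tariq ∉ Safety.
(1) with Caro ∈ Safety: Caro ∈ Testing.
(4) (exactly one): Mika ∈ Safety.
(5) contrapositive: Tariq ∉ Testing.
(1) with Mika ∈ Safety: Mika ∈ Testing.

3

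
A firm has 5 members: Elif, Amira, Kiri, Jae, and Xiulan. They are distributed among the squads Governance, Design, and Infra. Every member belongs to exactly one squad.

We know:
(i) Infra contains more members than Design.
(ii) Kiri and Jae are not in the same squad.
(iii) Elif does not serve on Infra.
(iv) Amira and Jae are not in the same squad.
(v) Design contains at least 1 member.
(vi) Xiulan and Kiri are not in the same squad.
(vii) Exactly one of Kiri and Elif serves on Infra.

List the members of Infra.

From (iii): Elif ∉ Infra.
(vii) (exactly one): Kiri ∈ Infra.
(ii): Jae ∉ Infra.
(vi): Xiulan ∉ Infra.
Suppose Amira ∉ Infra: no assignment then satisfies all the clues, so Amira ∈ Infra.

Infra = {Amira, Kiri}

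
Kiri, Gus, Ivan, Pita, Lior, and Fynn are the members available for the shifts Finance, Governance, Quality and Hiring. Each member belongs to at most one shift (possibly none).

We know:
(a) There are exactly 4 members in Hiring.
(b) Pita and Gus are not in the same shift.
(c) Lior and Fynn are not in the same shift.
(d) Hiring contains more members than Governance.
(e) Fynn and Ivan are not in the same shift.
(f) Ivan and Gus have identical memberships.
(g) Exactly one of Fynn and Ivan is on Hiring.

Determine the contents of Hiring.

Hiring = {Gus, Ivan, Kiri, Lior}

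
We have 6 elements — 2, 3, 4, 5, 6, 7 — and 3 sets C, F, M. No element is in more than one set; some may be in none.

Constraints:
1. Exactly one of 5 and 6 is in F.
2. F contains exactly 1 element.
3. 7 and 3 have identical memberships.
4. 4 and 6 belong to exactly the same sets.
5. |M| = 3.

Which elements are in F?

F = {5}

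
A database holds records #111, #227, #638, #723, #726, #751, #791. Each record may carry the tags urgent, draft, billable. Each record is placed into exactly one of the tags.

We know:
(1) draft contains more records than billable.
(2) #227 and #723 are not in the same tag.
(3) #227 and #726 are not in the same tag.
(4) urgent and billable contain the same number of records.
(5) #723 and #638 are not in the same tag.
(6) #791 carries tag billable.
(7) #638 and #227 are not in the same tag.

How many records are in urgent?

2

From (6): #791 ∈ billable.
Suppose #111 ∈ billable: no assignment then satisfies all the clues, so #111 ∉ billable.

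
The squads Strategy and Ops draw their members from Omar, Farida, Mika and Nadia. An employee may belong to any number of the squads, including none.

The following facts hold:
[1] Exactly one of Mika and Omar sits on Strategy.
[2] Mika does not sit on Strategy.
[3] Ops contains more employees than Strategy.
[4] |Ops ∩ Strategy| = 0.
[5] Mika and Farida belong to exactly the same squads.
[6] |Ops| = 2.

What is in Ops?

Ops = {Farida, Mika}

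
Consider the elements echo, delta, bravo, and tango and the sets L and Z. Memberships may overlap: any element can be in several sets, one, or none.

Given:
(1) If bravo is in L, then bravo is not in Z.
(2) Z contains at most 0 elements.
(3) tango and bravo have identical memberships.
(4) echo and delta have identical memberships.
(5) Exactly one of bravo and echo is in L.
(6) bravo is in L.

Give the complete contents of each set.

From (6): bravo ∈ L.
(1): bravo ∉ Z.
(2): Z already has 0, so the rest are out.
(3): tango matches bravo: tango ∈ L.
(5) (exactly one): echo ∉ L.
(4): delta matches echo: delta ∉ L.

L = {bravo, tango}; Z = {}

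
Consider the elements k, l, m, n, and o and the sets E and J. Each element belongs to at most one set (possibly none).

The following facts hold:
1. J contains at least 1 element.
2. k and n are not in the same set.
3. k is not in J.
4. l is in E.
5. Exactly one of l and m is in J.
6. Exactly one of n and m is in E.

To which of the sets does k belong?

From (3): k ∉ J.
From (4): l ∈ E.
(5) (exactly one): m ∈ J.
(6) (exactly one): n ∈ E.
(2): k ∉ E.

k: none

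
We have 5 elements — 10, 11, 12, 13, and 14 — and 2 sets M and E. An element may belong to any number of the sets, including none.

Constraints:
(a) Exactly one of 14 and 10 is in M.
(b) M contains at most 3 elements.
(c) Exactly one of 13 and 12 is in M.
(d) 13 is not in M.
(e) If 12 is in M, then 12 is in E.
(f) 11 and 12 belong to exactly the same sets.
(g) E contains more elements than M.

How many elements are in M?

3

From (d): 13 ∉ M.
(c) (exactly one): 12 ∈ M.
(e): 12 ∈ E.
(f): 11 matches 12: 11 ∈ M.
(f): 11 matches 12: 11 ∈ E.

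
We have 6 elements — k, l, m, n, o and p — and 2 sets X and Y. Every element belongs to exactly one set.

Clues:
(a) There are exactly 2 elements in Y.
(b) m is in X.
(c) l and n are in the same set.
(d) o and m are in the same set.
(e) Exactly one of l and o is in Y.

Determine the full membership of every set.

X = {k, m, o, p}; Y = {l, n}

From (b): m ∈ X.
(d): o matches m: o ∈ X.
(e) (exactly one): l ∈ Y.
(c): n matches l: n ∉ X.
(c): n matches l: n ∈ Y.
(a): Y already has 2, so the rest are out.
Only one set left: k ∈ X.
Only one set left: p ∈ X.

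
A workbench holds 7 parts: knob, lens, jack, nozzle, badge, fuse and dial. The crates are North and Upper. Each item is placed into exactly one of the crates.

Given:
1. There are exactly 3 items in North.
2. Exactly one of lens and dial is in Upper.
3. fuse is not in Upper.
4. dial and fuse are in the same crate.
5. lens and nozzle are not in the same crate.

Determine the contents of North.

North = {dial, fuse, nozzle}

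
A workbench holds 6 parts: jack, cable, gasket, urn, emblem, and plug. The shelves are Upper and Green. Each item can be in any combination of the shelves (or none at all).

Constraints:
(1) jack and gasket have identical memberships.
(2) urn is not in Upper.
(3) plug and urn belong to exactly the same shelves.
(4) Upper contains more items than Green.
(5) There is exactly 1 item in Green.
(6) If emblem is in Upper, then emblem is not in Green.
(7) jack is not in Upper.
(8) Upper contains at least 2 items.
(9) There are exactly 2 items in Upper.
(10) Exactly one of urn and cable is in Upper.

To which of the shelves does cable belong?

From (2): urn ∉ Upper.
From (7): jack ∉ Upper.
(1): gasket matches jack: gasket ∉ Upper.
(3): plug matches urn: plug ∉ Upper.
(8): only 2 candidates remain for Upper, so all are in.
(6): emblem ∉ Green.
Suppose cable ∉ Green: no assignment then satisfies all the clues, so cable ∈ Green.

cable: Green, Upper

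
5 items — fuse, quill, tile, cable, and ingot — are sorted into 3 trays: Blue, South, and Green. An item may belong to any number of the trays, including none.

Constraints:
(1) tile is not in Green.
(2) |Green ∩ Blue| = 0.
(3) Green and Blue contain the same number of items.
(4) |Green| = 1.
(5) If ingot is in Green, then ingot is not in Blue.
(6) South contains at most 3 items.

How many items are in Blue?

1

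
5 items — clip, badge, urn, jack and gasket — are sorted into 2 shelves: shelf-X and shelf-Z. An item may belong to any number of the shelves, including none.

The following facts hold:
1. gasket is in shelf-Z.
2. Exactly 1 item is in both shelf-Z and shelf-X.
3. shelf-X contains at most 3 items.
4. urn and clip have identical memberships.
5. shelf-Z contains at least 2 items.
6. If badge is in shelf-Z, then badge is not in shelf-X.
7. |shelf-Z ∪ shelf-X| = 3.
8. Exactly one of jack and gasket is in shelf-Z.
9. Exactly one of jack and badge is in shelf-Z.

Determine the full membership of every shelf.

From (1): gasket ∈ shelf-Z.
(8) (exactly one): jack ∉ shelf-Z.
(9) (exactly one): badge ∈ shelf-Z.
(6): badge ∉ shelf-X.
Suppose clip ∈ shelf-X: no assignment then satisfies all the clues, so clip ∉ shelf-X.

shelf-X = {gasket, jack}; shelf-Z = {badge, gasket}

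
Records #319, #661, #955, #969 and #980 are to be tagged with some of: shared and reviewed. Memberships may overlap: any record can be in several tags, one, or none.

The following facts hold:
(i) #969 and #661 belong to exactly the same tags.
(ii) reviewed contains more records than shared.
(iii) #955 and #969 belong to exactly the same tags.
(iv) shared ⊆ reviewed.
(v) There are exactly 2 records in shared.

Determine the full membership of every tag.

shared = {#319, #980}; reviewed = {#319, #661, #955, #969, #980}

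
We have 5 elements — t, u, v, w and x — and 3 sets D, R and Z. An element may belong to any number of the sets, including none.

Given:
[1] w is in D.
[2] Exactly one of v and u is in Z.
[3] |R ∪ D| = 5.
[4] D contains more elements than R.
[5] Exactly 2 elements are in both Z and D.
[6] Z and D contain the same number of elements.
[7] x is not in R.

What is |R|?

From (1): w ∈ D.
From (7): x ∉ R.
Suppose w ∈ R: no assignment then satisfies all the clues, so w ∉ R.

2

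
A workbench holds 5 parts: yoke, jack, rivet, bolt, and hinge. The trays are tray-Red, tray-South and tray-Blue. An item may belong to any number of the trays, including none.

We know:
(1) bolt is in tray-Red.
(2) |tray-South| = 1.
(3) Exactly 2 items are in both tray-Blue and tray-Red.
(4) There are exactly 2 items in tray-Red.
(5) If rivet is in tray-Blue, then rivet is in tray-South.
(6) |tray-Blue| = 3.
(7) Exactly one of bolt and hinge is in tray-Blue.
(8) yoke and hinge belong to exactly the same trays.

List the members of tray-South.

tray-South = {rivet}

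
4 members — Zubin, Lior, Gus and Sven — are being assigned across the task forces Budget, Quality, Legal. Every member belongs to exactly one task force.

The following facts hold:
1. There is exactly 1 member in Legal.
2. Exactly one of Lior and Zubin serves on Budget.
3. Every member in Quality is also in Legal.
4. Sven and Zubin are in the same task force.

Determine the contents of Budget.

Budget = {Gus, Sven, Zubin}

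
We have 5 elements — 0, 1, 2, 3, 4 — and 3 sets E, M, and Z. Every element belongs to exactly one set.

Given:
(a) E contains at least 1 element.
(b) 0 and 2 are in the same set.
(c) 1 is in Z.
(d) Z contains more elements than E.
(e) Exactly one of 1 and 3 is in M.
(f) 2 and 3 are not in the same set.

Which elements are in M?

From (c): 1 ∈ Z.
(e) (exactly one): 3 ∈ M.
(f): 2 ∉ M.
(b): 0 matches 2: 0 ∉ M.
Suppose 4 ∈ M: no assignment then satisfies all the clues, so 4 ∉ M.

M = {3}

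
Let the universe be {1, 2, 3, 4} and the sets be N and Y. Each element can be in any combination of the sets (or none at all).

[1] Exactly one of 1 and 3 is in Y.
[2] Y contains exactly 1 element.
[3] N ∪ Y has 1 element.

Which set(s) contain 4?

4: none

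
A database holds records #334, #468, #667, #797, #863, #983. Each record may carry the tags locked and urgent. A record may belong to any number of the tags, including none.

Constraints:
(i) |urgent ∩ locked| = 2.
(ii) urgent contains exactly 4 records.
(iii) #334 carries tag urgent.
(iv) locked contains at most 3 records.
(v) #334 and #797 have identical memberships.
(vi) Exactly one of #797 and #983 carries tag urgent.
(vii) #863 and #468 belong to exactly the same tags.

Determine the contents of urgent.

urgent = {#334, #468, #797, #863}

From (iii): #334 ∈ urgent.
(v): #797 matches #334: #797 ∈ urgent.
(vi) (exactly one): #983 ∉ urgent.
Suppose #468 ∉ urgent: no assignment then satisfies all the clues, so #468 ∈ urgent.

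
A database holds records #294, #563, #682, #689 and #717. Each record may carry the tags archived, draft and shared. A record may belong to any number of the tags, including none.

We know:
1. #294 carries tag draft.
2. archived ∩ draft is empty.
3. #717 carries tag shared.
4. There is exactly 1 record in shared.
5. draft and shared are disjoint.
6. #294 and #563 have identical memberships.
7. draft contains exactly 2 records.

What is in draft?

From (1): #294 ∈ draft.
From (3): #717 ∈ shared.
(2) (disjoint): #294 ∉ archived.
(4): shared already has 1, so the rest are out.
(5) (disjoint): #717 ∉ draft.
(6): #563 matches #294: #563 ∉ archived.
(6): #563 matches #294: #563 ∈ draft.
(7): draft already has 2, so the rest are out.

draft = {#294, #563}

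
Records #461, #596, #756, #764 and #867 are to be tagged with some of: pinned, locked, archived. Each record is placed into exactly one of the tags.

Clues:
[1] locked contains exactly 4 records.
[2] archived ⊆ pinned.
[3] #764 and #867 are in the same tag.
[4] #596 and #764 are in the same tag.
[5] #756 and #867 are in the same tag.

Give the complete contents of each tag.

pinned = {#461}; locked = {#596, #756, #764, #867}; archived = {}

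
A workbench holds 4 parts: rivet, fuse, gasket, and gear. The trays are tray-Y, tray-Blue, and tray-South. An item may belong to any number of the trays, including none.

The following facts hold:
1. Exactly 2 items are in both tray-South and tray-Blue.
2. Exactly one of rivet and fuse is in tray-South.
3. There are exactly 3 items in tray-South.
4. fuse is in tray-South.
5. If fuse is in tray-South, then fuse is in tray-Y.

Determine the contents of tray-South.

tray-South = {fuse, gasket, gear}

From (4): fuse ∈ tray-South.
(2) (exactly one): rivet ∉ tray-South.
(3): only 3 candidates remain for tray-South, so all are in.
(5): fuse ∈ tray-Y.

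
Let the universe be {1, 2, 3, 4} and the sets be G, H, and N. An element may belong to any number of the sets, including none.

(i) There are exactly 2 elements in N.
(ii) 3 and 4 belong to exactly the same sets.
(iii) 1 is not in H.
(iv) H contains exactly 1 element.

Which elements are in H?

H = {2}

From (iii): 1 ∉ H.
Suppose 2 ∉ H: no assignment then satisfies all the clues, so 2 ∈ H.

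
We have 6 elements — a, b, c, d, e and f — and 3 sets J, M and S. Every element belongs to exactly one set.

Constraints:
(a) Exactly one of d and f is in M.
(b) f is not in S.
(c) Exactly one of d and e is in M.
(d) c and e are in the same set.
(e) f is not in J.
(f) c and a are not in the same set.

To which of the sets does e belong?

From (b): f ∉ S.
From (e): f ∉ J.
Only one set left: f ∈ M.
(a) (exactly one): d ∉ M.
(c) (exactly one): e ∈ M.
(d): c matches e: c ∉ J.
(d): c matches e: c ∈ M.
(f): a ∉ M.

e: M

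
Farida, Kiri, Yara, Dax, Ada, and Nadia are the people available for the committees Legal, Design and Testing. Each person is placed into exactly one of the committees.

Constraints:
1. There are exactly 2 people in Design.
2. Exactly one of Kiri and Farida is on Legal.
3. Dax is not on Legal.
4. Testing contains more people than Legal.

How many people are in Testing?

3

From (3): Dax ∉ Legal.
Suppose Yara ∈ Legal: no assignment then satisfies all the clues, so Yara ∉ Legal.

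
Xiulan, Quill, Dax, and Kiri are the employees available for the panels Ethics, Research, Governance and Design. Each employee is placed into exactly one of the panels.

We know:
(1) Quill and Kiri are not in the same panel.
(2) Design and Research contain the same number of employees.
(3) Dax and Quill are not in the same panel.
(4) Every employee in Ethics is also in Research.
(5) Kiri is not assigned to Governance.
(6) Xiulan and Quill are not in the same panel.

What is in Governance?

Governance = {Dax, Xiulan}

From (5): Kiri ∉ Governance.
Suppose Xiulan ∉ Governance: no assignment then satisfies all the clues, so Xiulan ∈ Governance.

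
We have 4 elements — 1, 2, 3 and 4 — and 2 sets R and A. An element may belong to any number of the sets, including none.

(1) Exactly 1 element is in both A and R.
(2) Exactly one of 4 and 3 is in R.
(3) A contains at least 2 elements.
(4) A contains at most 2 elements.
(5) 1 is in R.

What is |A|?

2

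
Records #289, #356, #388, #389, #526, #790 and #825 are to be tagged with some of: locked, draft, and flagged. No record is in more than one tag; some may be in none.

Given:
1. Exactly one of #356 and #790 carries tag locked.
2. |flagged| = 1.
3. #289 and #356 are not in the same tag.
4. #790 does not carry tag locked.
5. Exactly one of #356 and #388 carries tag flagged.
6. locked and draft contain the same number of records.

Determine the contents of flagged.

From (4): #790 ∉ locked.
(1) (exactly one): #356 ∈ locked.
(3): #289 ∉ locked.
(5) (exactly one): #388 ∈ flagged.
(2): flagged already has 1, so the rest are out.

flagged = {#388}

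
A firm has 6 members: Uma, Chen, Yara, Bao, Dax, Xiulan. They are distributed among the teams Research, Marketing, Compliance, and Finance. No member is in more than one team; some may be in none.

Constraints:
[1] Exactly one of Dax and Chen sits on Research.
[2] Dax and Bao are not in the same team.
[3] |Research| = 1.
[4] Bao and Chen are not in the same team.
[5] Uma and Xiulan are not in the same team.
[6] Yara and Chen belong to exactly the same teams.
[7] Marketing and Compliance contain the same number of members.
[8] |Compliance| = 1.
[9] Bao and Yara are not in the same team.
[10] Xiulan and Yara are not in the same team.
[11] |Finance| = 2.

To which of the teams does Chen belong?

Chen: Finance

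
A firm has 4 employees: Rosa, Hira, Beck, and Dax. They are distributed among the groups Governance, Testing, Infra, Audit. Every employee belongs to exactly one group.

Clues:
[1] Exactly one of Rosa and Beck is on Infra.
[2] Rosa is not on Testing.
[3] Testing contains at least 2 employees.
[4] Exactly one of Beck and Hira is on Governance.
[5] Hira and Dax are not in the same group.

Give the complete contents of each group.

From (2): Rosa ∉ Testing.
Suppose Rosa ∈ Governance: no assignment then satisfies all the clues, so Rosa ∉ Governance.

Governance = {Hira}; Testing = {Beck, Dax}; Infra = {Rosa}; Audit = {}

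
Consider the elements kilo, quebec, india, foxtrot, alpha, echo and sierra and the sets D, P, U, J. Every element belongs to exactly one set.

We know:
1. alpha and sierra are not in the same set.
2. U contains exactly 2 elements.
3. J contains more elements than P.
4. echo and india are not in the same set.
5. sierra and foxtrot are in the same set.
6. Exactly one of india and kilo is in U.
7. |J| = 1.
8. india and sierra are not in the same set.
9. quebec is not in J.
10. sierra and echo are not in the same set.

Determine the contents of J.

J = {echo}

From (9): quebec ∉ J.
Suppose kilo ∈ J: no assignment then satisfies all the clues, so kilo ∉ J.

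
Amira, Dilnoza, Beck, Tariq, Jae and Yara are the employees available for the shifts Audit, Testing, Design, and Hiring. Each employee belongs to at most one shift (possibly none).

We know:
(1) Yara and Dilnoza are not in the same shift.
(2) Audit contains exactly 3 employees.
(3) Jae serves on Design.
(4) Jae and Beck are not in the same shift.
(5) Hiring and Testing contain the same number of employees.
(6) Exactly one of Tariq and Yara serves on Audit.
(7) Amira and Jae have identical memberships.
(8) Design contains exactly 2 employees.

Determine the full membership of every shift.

Audit = {Beck, Dilnoza, Tariq}; Testing = {}; Design = {Amira, Jae}; Hiring = {}

From (3): Jae ∈ Design.
(4): Beck ∉ Design.
(7): Amira matches Jae: Amira ∉ Audit.
(7): Amira matches Jae: Amira ∉ Testing.
(7): Amira matches Jae: Amira ∈ Design.
(8): Design already has 2, so the rest are out.
Suppose Dilnoza ∉ Audit: no assignment then satisfies all the clues, so Dilnoza ∈ Audit.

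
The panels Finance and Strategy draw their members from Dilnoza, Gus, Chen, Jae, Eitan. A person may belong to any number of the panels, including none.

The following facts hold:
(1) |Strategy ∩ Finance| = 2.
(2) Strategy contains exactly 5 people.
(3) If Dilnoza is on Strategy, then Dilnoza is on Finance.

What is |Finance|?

2

(2): only 5 candidates remain for Strategy, so all are in.
(3): Dilnoza ∈ Finance.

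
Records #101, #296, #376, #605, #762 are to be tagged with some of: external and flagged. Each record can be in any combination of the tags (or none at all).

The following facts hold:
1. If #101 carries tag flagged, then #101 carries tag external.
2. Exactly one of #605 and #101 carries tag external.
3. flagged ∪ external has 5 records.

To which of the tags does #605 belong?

#605: flagged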